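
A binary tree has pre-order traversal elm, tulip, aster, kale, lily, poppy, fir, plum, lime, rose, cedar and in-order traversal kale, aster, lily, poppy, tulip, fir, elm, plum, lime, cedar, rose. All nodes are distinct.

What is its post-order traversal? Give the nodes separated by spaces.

kale poppy lily aster fir tulip cedar rose lime plum elm

The first element of pre-order is the root; it splits in-order into left and right subtrees.
Root elm: left subtree has 6 nodes {kale, aster, lily, poppy, tulip, fir}, right has 4 {plum, lime, cedar, rose}.
  Root tulip: left subtree has 4 nodes {kale, aster, lily, poppy}, right has 1 {fir}.
    Root aster: left subtree has 1 node {kale}, right has 2 {lily, poppy}.
      Root lily: left subtree has 0 nodes { }, right has 1 {poppy}.
  Root plum: left subtree has 0 nodes { }, right has 3 {lime, cedar, rose}.
    Root lime: left subtree has 0 nodes { }, right has 2 {cedar, rose}.
      Root rose: left subtree has 1 node {cedar}, right has 0 { }.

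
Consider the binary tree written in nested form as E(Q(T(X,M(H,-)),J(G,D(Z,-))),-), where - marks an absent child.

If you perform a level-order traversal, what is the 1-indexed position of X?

5

Level-order visits nodes level by level from the root, left to right within each level.
Level 0: E
Level 1: Q
Level 2: T, J
Level 3: X, M, G, D
Level 4: H, Z
Full level-order sequence: E, Q, T, J, X, M, G, D, H, Z.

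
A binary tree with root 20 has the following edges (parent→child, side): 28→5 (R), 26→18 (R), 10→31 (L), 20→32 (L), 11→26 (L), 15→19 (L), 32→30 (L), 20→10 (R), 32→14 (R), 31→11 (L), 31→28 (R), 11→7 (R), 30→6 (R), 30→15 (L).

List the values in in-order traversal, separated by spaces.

In-order visits the left subtree, then the node, then the right subtree.
At 20: go left to 32.
  At 32: go left to 30.
    At 30: go left to 15.
      At 15: go left to 19.
        19 is a leaf — visit 19.
      Visit 15.
      At 15: no right child.
    Visit 30.
    At 30: go right to 6.
      6 is a leaf — visit 6.
  Visit 32.
  At 32: go right to 14.
    14 is a leaf — visit 14.
Visit 20.
At 20: go right to 10.
  At 10: go left to 31.
    At 31: go left to 11.
      At 11: go left to 26.
        At 26: no left child.
        Visit 26.
        At 26: go right to 18.
          18 is a leaf — visit 18.
      Visit 11.
      At 11: go right to 7.
        7 is a leaf — visit 7.
    Visit 31.
    At 31: go right to 28.
      At 28: no left child.
      Visit 28.
      At 28: go right to 5.
        5 is a leaf — visit 5.
  Visit 10.
  At 10: no right child.

19 15 30 6 32 14 20 26 18 11 7 31 28 5 10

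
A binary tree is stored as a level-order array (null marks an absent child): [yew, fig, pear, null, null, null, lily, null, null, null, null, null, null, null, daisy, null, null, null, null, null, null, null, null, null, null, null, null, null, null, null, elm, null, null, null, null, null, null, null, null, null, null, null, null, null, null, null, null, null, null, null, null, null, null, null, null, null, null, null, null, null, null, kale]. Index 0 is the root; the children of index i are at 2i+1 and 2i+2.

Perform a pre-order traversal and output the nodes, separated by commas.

yew, fig, pear, lily, daisy, elm, kale

Pre-order visits the node, then its left subtree, then its right subtree.
Visit yew.
At yew: go left to fig.
  fig is a leaf — visit fig.
At yew: go right to pear.
  Visit pear.
  At pear: no left child.
  At pear: go right to lily.
    Visit lily.
    At lily: no left child.
    At lily: go right to daisy.
      Visit daisy.
      At daisy: no left child.
      At daisy: go right to elm.
        Visit elm.
        At elm: go left to kale.
          kale is a leaf — visit kale.
        At elm: no right child.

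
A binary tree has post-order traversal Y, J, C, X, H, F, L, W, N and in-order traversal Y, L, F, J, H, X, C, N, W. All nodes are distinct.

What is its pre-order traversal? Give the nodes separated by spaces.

The last element of post-order is the root; it splits in-order into left and right subtrees.
Root N: left subtree has 7 nodes {Y, L, F, J, H, X, C}, right has 1 {W}.
  Root L: left subtree has 1 node {Y}, right has 5 {F, J, H, X, C}.
    Root F: left subtree has 0 nodes { }, right has 4 {J, H, X, C}.
      Root H: left subtree has 1 node {J}, right has 2 {X, C}.
        Root X: left subtree has 0 nodes { }, right has 1 {C}.

N L Y F H J X C W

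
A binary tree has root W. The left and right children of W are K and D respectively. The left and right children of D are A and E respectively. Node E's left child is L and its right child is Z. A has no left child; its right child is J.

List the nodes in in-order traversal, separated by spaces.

K W A J D L E Z

In-order visits the left subtree, then the node, then the right subtree.
At W: go left to K.
  K is a leaf — visit K.
Visit W.
At W: go right to D.
  At D: go left to A.
    At A: no left child.
    Visit A.
    At A: go right to J.
      J is a leaf — visit J.
  Visit D.
  At D: go right to E.
    At E: go left to L.
      L is a leaf — visit L.
    Visit E.
    At E: go right to Z.
      Z is a leaf — visit Z.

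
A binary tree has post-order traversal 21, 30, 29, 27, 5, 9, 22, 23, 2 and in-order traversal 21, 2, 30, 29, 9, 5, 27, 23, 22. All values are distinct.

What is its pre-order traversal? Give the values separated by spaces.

2 21 23 9 29 30 5 27 22

The last element of post-order is the root; it splits in-order into left and right subtrees.
Root 2: left subtree has 1 node {21}, right has 7 {30, 29, 9, 5, 27, 23, 22}.
  Root 23: left subtree has 5 nodes {30, 29, 9, 5, 27}, right has 1 {22}.
    Root 9: left subtree has 2 nodes {30, 29}, right has 2 {5, 27}.
      Root 29: left subtree has 1 node {30}, right has 0 { }.
      Root 5: left subtree has 0 nodes { }, right has 1 {27}.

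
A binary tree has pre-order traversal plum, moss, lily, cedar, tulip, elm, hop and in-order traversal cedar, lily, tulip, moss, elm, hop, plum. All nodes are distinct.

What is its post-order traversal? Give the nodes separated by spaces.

cedar tulip lily hop elm moss plum

The first element of pre-order is the root; it splits in-order into left and right subtrees.
Root plum: left subtree has 6 nodes {cedar, lily, tulip, moss, elm, hop}, right has 0 { }.
  Root moss: left subtree has 3 nodes {cedar, lily, tulip}, right has 2 {elm, hop}.
    Root lily: left subtree has 1 node {cedar}, right has 1 {tulip}.
    Root elm: left subtree has 0 nodes { }, right has 1 {hop}.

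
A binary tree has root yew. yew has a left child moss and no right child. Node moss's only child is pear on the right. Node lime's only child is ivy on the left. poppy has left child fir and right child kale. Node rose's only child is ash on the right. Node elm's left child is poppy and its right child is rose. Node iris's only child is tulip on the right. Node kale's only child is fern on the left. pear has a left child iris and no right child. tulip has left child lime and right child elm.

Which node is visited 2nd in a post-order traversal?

Post-order visits the left subtree, then the right subtree, then the node.
At yew: go left to moss.
  At moss: no left child.
  At moss: go right to pear.
    At pear: go left to iris.
      At iris: no left child.
      At iris: go right to tulip.
        At tulip: go left to lime.
          At lime: go left to ivy.
            ivy is a leaf — visit ivy.
          At lime: no right child.
          Visit lime.
        At tulip: go right to elm.
          At elm: go left to poppy.
            At poppy: go left to fir.
              fir is a leaf — visit fir.
            At poppy: go right to kale.
              At kale: go left to fern.
                fern is a leaf — visit fern.
              At kale: no right child.
              Visit kale.
            Visit poppy.
          At elm: go right to rose.
            At rose: no left child.
            At rose: go right to ash.
              ash is a leaf — visit ash.
            Visit rose.
          Visit elm.
        Visit tulip.
      Visit iris.
    At pear: no right child.
    Visit pear.
  Visit moss.
At yew: no right child.
Visit yew.
Full post-order sequence: ivy, lime, fir, fern, kale, poppy, ash, rose, elm, tulip, iris, pear, moss, yew.

lime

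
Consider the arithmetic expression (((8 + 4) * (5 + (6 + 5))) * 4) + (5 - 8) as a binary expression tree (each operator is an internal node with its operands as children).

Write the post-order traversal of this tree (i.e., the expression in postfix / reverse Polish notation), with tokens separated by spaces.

8 4 + 5 6 5 + + * 4 * 5 8 - +

Post-order on an expression tree gives postfix notation: for each operator, emit left operand, right operand, then the operator.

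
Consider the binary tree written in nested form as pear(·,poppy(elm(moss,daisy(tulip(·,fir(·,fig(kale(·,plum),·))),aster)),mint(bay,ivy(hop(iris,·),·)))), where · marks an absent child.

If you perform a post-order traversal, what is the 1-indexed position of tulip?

Post-order visits the left subtree, then the right subtree, then the node.
At pear: no left child.
At pear: go right to poppy.
  At poppy: go left to elm.
    At elm: go left to moss.
      moss is a leaf — visit moss.
    At elm: go right to daisy.
      At daisy: go left to tulip.
        At tulip: no left child.
        At tulip: go right to fir.
          At fir: no left child.
          At fir: go right to fig.
            At fig: go left to kale.
              At kale: no left child.
              At kale: go right to plum.
                plum is a leaf — visit plum.
              Visit kale.
            At fig: no right child.
            Visit fig.
          Visit fir.
        Visit tulip.
      At daisy: go right to aster.
        aster is a leaf — visit aster.
      Visit daisy.
    Visit elm.
  At poppy: go right to mint.
    At mint: go left to bay.
      bay is a leaf — visit bay.
    At mint: go right to ivy.
      At ivy: go left to hop.
        At hop: go left to iris.
          iris is a leaf — visit iris.
        At hop: no right child.
        Visit hop.
      At ivy: no right child.
      Visit ivy.
    Visit mint.
  Visit poppy.
Visit pear.
Full post-order sequence: moss, plum, kale, fig, fir, tulip, aster, daisy, elm, bay, iris, hop, ivy, mint, poppy, pear.

6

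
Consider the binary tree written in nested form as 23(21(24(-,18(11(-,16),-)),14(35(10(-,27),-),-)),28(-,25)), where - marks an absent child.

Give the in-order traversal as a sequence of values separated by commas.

In-order visits the left subtree, then the node, then the right subtree.
At 23: go left to 21.
  At 21: go left to 24.
    At 24: no left child.
    Visit 24.
    At 24: go right to 18.
      At 18: go left to 11.
        At 11: no left child.
        Visit 11.
        At 11: go right to 16.
          16 is a leaf — visit 16.
      Visit 18.
      At 18: no right child.
  Visit 21.
  At 21: go right to 14.
    At 14: go left to 35.
      At 35: go left to 10.
        At 10: no left child.
        Visit 10.
        At 10: go right to 27.
          27 is a leaf — visit 27.
      Visit 35.
      At 35: no right child.
    Visit 14.
    At 14: no right child.
Visit 23.
At 23: go right to 28.
  At 28: no left child.
  Visit 28.
  At 28: go right to 25.
    25 is a leaf — visit 25.

24, 11, 16, 18, 21, 10, 27, 35, 14, 23, 28, 25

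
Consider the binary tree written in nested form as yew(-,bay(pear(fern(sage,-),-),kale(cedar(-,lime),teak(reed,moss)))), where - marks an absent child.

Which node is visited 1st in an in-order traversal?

In-order visits the left subtree, then the node, then the right subtree.
At yew: no left child.
Visit yew.
At yew: go right to bay.
  At bay: go left to pear.
    At pear: go left to fern.
      At fern: go left to sage.
        sage is a leaf — visit sage.
      Visit fern.
      At fern: no right child.
    Visit pear.
    At pear: no right child.
  Visit bay.
  At bay: go right to kale.
    At kale: go left to cedar.
      At cedar: no left child.
      Visit cedar.
      At cedar: go right to lime.
        lime is a leaf — visit lime.
    Visit kale.
    At kale: go right to teak.
      At teak: go left to reed.
        reed is a leaf — visit reed.
      Visit teak.
      At teak: go right to moss.
        moss is a leaf — visit moss.
Full in-order sequence: yew, sage, fern, pear, bay, cedar, lime, kale, reed, teak, moss.

yew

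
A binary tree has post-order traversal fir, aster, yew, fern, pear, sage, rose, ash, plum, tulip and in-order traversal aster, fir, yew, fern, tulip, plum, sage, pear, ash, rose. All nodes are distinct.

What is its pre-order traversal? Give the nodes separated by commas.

tulip, fern, yew, aster, fir, plum, ash, sage, pear, rose

The last element of post-order is the root; it splits in-order into left and right subtrees.
Root tulip: left subtree has 4 nodes {aster, fir, yew, fern}, right has 5 {plum, sage, pear, ash, rose}.
  Root fern: left subtree has 3 nodes {aster, fir, yew}, right has 0 { }.
    Root yew: left subtree has 2 nodes {aster, fir}, right has 0 { }.
      Root aster: left subtree has 0 nodes { }, right has 1 {fir}.
  Root plum: left subtree has 0 nodes { }, right has 4 {sage, pear, ash, rose}.
    Root ash: left subtree has 2 nodes {sage, pear}, right has 1 {rose}.
      Root sage: left subtree has 0 nodes { }, right has 1 {pear}.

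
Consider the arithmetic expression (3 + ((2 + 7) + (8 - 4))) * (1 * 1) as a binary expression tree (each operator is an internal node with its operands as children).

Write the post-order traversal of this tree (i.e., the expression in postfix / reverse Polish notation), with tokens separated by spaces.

Post-order on an expression tree gives postfix notation: for each operator, emit left operand, right operand, then the operator.

3 2 7 + 8 4 - + + 1 1 * *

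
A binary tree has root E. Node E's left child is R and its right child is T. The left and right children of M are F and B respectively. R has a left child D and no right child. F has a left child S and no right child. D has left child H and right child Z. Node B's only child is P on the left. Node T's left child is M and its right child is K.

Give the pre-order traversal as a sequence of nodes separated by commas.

Pre-order visits the node, then its left subtree, then its right subtree.
Visit E.
At E: go left to R.
  Visit R.
  At R: go left to D.
    Visit D.
    At D: go left to H.
      H is a leaf — visit H.
    At D: go right to Z.
      Z is a leaf — visit Z.
  At R: no right child.
At E: go right to T.
  Visit T.
  At T: go left to M.
    Visit M.
    At M: go left to F.
      Visit F.
      At F: go left to S.
        S is a leaf — visit S.
      At F: no right child.
    At M: go right to B.
      Visit B.
      At B: go left to P.
        P is a leaf — visit P.
      At B: no right child.
  At T: go right to K.
    K is a leaf — visit K.

E, R, D, H, Z, T, M, F, S, B, P, K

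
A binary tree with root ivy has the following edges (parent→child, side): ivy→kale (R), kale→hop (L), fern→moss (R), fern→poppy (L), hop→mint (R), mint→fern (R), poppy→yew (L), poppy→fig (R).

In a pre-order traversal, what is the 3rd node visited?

Pre-order visits the node, then its left subtree, then its right subtree.
Visit ivy.
At ivy: no left child.
At ivy: go right to kale.
  Visit kale.
  At kale: go left to hop.
    Visit hop.
    At hop: no left child.
    At hop: go right to mint.
      Visit mint.
      At mint: no left child.
      At mint: go right to fern.
        Visit fern.
        At fern: go left to poppy.
          Visit poppy.
          At poppy: go left to yew.
            yew is a leaf — visit yew.
          At poppy: go right to fig.
            fig is a leaf — visit fig.
        At fern: go right to moss.
          moss is a leaf — visit moss.
  At kale: no right child.
Full pre-order sequence: ivy, kale, hop, mint, fern, poppy, yew, fig, moss.

hop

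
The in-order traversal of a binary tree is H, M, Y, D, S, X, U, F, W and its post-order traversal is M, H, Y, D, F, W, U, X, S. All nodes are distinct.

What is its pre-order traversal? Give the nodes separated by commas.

The last element of post-order is the root; it splits in-order into left and right subtrees.
Root S: left subtree has 4 nodes {H, M, Y, D}, right has 4 {X, U, F, W}.
  Root D: left subtree has 3 nodes {H, M, Y}, right has 0 { }.
    Root Y: left subtree has 2 nodes {H, M}, right has 0 { }.
      Root H: left subtree has 0 nodes { }, right has 1 {M}.
  Root X: left subtree has 0 nodes { }, right has 3 {U, F, W}.
    Root U: left subtree has 0 nodes { }, right has 2 {F, W}.
      Root W: left subtree has 1 node {F}, right has 0 { }.

S, D, Y, H, M, X, U, W, F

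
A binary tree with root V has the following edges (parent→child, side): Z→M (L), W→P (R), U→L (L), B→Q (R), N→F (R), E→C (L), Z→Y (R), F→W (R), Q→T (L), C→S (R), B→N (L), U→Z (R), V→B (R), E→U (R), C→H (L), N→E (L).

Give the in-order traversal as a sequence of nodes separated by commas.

In-order visits the left subtree, then the node, then the right subtree.
At V: no left child.
Visit V.
At V: go right to B.
  At B: go left to N.
    At N: go left to E.
      At E: go left to C.
        At C: go left to H.
          H is a leaf — visit H.
        Visit C.
        At C: go right to S.
          S is a leaf — visit S.
      Visit E.
      At E: go right to U.
        At U: go left to L.
          L is a leaf — visit L.
        Visit U.
        At U: go right to Z.
          At Z: go left to M.
            M is a leaf — visit M.
          Visit Z.
          At Z: go right to Y.
            Y is a leaf — visit Y.
    Visit N.
    At N: go right to F.
      At F: no left child.
      Visit F.
      At F: go right to W.
        At W: no left child.
        Visit W.
        At W: go right to P.
          P is a leaf — visit P.
  Visit B.
  At B: go right to Q.
    At Q: go left to T.
      T is a leaf — visit T.
    Visit Q.
    At Q: no right child.

V, H, C, S, E, L, U, M, Z, Y, N, F, W, P, B, T, Q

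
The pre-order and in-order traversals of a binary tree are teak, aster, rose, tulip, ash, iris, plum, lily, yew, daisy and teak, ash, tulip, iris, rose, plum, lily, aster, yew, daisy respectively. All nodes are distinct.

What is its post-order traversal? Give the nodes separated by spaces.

ash iris tulip lily plum rose daisy yew aster teak

The first element of pre-order is the root; it splits in-order into left and right subtrees.
Root teak: left subtree has 0 nodes { }, right has 9 {ash, tulip, iris, rose, plum, lily, aster, yew, daisy}.
  Root aster: left subtree has 6 nodes {ash, tulip, iris, rose, plum, lily}, right has 2 {yew, daisy}.
    Root rose: left subtree has 3 nodes {ash, tulip, iris}, right has 2 {plum, lily}.
      Root tulip: left subtree has 1 node {ash}, right has 1 {iris}.
      Root plum: left subtree has 0 nodes { }, right has 1 {lily}.
    Root yew: left subtree has 0 nodes { }, right has 1 {daisy}.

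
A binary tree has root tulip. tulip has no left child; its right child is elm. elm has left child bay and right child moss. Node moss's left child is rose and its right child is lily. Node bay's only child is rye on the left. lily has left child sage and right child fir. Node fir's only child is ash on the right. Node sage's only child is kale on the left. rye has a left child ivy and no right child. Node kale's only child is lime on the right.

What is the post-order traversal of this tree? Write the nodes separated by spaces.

ivy rye bay rose lime kale sage ash fir lily moss elm tulip

Post-order visits the left subtree, then the right subtree, then the node.
At tulip: no left child.
At tulip: go right to elm.
  At elm: go left to bay.
    At bay: go left to rye.
      At rye: go left to ivy.
        ivy is a leaf — visit ivy.
      At rye: no right child.
      Visit rye.
    At bay: no right child.
    Visit bay.
  At elm: go right to moss.
    At moss: go left to rose.
      rose is a leaf — visit rose.
    At moss: go right to lily.
      At lily: go left to sage.
        At sage: go left to kale.
          At kale: no left child.
          At kale: go right to lime.
            lime is a leaf — visit lime.
          Visit kale.
        At sage: no right child.
        Visit sage.
      At lily: go right to fir.
        At fir: no left child.
        At fir: go right to ash.
          ash is a leaf — visit ash.
        Visit fir.
      Visit lily.
    Visit moss.
  Visit elm.
Visit tulip.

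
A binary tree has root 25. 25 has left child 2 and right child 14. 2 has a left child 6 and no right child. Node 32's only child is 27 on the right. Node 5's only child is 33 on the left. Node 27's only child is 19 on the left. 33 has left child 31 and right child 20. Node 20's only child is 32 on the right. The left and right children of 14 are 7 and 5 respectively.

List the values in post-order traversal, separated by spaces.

Post-order visits the left subtree, then the right subtree, then the node.
At 25: go left to 2.
  At 2: go left to 6.
    6 is a leaf — visit 6.
  At 2: no right child.
  Visit 2.
At 25: go right to 14.
  At 14: go left to 7.
    7 is a leaf — visit 7.
  At 14: go right to 5.
    At 5: go left to 33.
      At 33: go left to 31.
        31 is a leaf — visit 31.
      At 33: go right to 20.
        At 20: no left child.
        At 20: go right to 32.
          At 32: no left child.
          At 32: go right to 27.
            At 27: go left to 19.
              19 is a leaf — visit 19.
            At 27: no right child.
            Visit 27.
          Visit 32.
        Visit 20.
      Visit 33.
    At 5: no right child.
    Visit 5.
  Visit 14.
Visit 25.

6 2 7 31 19 27 32 20 33 5 14 25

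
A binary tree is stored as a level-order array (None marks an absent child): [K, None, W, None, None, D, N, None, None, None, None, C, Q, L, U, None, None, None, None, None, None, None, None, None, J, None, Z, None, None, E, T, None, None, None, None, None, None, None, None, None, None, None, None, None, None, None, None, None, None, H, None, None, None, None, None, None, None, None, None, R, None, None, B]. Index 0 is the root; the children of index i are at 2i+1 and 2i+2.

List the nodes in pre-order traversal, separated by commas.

K, W, D, C, J, H, Q, Z, N, L, U, E, R, T, B

Pre-order visits the node, then its left subtree, then its right subtree.
Visit K.
At K: no left child.
At K: go right to W.
  Visit W.
  At W: go left to D.
    Visit D.
    At D: go left to C.
      Visit C.
      At C: no left child.
      At C: go right to J.
        Visit J.
        At J: go left to H.
          H is a leaf — visit H.
        At J: no right child.
    At D: go right to Q.
      Visit Q.
      At Q: no left child.
      At Q: go right to Z.
        Z is a leaf — visit Z.
  At W: go right to N.
    Visit N.
    At N: go left to L.
      L is a leaf — visit L.
    At N: go right to U.
      Visit U.
      At U: go left to E.
        Visit E.
        At E: go left to R.
          R is a leaf — visit R.
        At E: no right child.
      At U: go right to T.
        Visit T.
        At T: no left child.
        At T: go right to B.
          B is a leaf — visit B.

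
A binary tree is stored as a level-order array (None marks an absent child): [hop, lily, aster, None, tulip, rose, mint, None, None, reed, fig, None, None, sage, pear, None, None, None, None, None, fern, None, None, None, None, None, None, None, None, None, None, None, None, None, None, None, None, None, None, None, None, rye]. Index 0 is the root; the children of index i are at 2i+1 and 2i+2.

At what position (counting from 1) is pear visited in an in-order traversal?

In-order visits the left subtree, then the node, then the right subtree.
At hop: go left to lily.
  At lily: no left child.
  Visit lily.
  At lily: go right to tulip.
    At tulip: go left to reed.
      At reed: no left child.
      Visit reed.
      At reed: go right to fern.
        At fern: go left to rye.
          rye is a leaf — visit rye.
        Visit fern.
        At fern: no right child.
    Visit tulip.
    At tulip: go right to fig.
      fig is a leaf — visit fig.
Visit hop.
At hop: go right to aster.
  At aster: go left to rose.
    rose is a leaf — visit rose.
  Visit aster.
  At aster: go right to mint.
    At mint: go left to sage.
      sage is a leaf — visit sage.
    Visit mint.
    At mint: go right to pear.
      pear is a leaf — visit pear.
Full in-order sequence: lily, reed, rye, fern, tulip, fig, hop, rose, aster, sage, mint, pear.

12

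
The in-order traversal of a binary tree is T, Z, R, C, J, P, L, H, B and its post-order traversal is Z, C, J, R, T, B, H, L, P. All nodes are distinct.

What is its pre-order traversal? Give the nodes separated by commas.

P, T, R, Z, J, C, L, H, B

The last element of post-order is the root; it splits in-order into left and right subtrees.
Root P: left subtree has 5 nodes {T, Z, R, C, J}, right has 3 {L, H, B}.
  Root T: left subtree has 0 nodes { }, right has 4 {Z, R, C, J}.
    Root R: left subtree has 1 node {Z}, right has 2 {C, J}.
      Root J: left subtree has 1 node {C}, right has 0 { }.
  Root L: left subtree has 0 nodes { }, right has 2 {H, B}.
    Root H: left subtree has 0 nodes { }, right has 1 {B}.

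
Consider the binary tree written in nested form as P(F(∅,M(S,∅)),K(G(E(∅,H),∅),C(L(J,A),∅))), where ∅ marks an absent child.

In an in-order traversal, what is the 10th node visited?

L

In-order visits the left subtree, then the node, then the right subtree.
At P: go left to F.
  At F: no left child.
  Visit F.
  At F: go right to M.
    At M: go left to S.
      S is a leaf — visit S.
    Visit M.
    At M: no right child.
Visit P.
At P: go right to K.
  At K: go left to G.
    At G: go left to E.
      At E: no left child.
      Visit E.
      At E: go right to H.
        H is a leaf — visit H.
    Visit G.
    At G: no right child.
  Visit K.
  At K: go right to C.
    At C: go left to L.
      At L: go left to J.
        J is a leaf — visit J.
      Visit L.
      At L: go right to A.
        A is a leaf — visit A.
    Visit C.
    At C: no right child.
Full in-order sequence: F, S, M, P, E, H, G, K, J, L, A, C.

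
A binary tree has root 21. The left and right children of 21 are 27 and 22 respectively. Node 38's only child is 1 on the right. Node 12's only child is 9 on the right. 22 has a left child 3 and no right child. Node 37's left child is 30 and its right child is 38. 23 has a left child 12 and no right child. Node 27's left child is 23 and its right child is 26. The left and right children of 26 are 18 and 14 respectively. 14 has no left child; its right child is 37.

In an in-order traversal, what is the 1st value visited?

12

In-order visits the left subtree, then the node, then the right subtree.
At 21: go left to 27.
  At 27: go left to 23.
    At 23: go left to 12.
      At 12: no left child.
      Visit 12.
      At 12: go right to 9.
        9 is a leaf — visit 9.
    Visit 23.
    At 23: no right child.
  Visit 27.
  At 27: go right to 26.
    At 26: go left to 18.
      18 is a leaf — visit 18.
    Visit 26.
    At 26: go right to 14.
      At 14: no left child.
      Visit 14.
      At 14: go right to 37.
        At 37: go left to 30.
          30 is a leaf — visit 30.
        Visit 37.
        At 37: go right to 38.
          At 38: no left child.
          Visit 38.
          At 38: go right to 1.
            1 is a leaf — visit 1.
Visit 21.
At 21: go right to 22.
  At 22: go left to 3.
    3 is a leaf — visit 3.
  Visit 22.
  At 22: no right child.
Full in-order sequence: 12, 9, 23, 27, 18, 26, 14, 30, 37, 38, 1, 21, 3, 22.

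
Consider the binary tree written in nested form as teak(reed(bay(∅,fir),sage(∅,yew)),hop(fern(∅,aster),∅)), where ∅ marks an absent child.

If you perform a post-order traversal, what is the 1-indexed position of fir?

1

Post-order visits the left subtree, then the right subtree, then the node.
At teak: go left to reed.
  At reed: go left to bay.
    At bay: no left child.
    At bay: go right to fir.
      fir is a leaf — visit fir.
    Visit bay.
  At reed: go right to sage.
    At sage: no left child.
    At sage: go right to yew.
      yew is a leaf — visit yew.
    Visit sage.
  Visit reed.
At teak: go right to hop.
  At hop: go left to fern.
    At fern: no left child.
    At fern: go right to aster.
      aster is a leaf — visit aster.
    Visit fern.
  At hop: no right child.
  Visit hop.
Visit teak.
Full post-order sequence: fir, bay, yew, sage, reed, aster, fern, hop, teak.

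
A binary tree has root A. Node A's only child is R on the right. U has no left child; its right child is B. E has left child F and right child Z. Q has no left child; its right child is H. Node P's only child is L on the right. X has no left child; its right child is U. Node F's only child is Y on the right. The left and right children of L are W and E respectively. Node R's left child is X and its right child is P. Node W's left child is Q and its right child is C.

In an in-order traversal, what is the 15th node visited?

Z

In-order visits the left subtree, then the node, then the right subtree.
At A: no left child.
Visit A.
At A: go right to R.
  At R: go left to X.
    At X: no left child.
    Visit X.
    At X: go right to U.
      At U: no left child.
      Visit U.
      At U: go right to B.
        B is a leaf — visit B.
  Visit R.
  At R: go right to P.
    At P: no left child.
    Visit P.
    At P: go right to L.
      At L: go left to W.
        At W: go left to Q.
          At Q: no left child.
          Visit Q.
          At Q: go right to H.
            H is a leaf — visit H.
        Visit W.
        At W: go right to C.
          C is a leaf — visit C.
      Visit L.
      At L: go right to E.
        At E: go left to F.
          At F: no left child.
          Visit F.
          At F: go right to Y.
            Y is a leaf — visit Y.
        Visit E.
        At E: go right to Z.
          Z is a leaf — visit Z.
Full in-order sequence: A, X, U, B, R, P, Q, H, W, C, L, F, Y, E, Z.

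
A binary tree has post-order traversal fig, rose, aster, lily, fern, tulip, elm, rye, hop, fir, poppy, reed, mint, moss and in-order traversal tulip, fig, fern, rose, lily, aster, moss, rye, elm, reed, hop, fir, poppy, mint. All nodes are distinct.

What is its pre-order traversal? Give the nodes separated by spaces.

The last element of post-order is the root; it splits in-order into left and right subtrees.
Root moss: left subtree has 6 nodes {tulip, fig, fern, rose, lily, aster}, right has 7 {rye, elm, reed, hop, fir, poppy, mint}.
  Root tulip: left subtree has 0 nodes { }, right has 5 {fig, fern, rose, lily, aster}.
    Root fern: left subtree has 1 node {fig}, right has 3 {rose, lily, aster}.
      Root lily: left subtree has 1 node {rose}, right has 1 {aster}.
  Root mint: left subtree has 6 nodes {rye, elm, reed, hop, fir, poppy}, right has 0 { }.
    Root reed: left subtree has 2 nodes {rye, elm}, right has 3 {hop, fir, poppy}.
      Root rye: left subtree has 0 nodes { }, right has 1 {elm}.
      Root poppy: left subtree has 2 nodes {hop, fir}, right has 0 { }.
        Root fir: left subtree has 1 node {hop}, right has 0 { }.

moss tulip fern fig lily rose aster mint reed rye elm poppy fir hop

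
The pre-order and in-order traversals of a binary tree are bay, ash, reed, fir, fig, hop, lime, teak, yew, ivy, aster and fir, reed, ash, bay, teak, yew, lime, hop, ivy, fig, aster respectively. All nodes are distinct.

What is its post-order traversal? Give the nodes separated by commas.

The first element of pre-order is the root; it splits in-order into left and right subtrees.
Root bay: left subtree has 3 nodes {fir, reed, ash}, right has 7 {teak, yew, lime, hop, ivy, fig, aster}.
  Root ash: left subtree has 2 nodes {fir, reed}, right has 0 { }.
    Root reed: left subtree has 1 node {fir}, right has 0 { }.
  Root fig: left subtree has 5 nodes {teak, yew, lime, hop, ivy}, right has 1 {aster}.
    Root hop: left subtree has 3 nodes {teak, yew, lime}, right has 1 {ivy}.
      Root lime: left subtree has 2 nodes {teak, yew}, right has 0 { }.
        Root teak: left subtree has 0 nodes { }, right has 1 {yew}.

fir, reed, ash, yew, teak, lime, ivy, hop, aster, fig, bay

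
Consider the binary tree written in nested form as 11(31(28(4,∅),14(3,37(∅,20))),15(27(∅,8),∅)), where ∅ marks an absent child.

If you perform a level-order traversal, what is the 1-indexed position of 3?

Level-order visits nodes level by level from the root, left to right within each level.
Level 0: 11
Level 1: 31, 15
Level 2: 28, 14, 27
Level 3: 4, 3, 37, 8
Level 4: 20
Full level-order sequence: 11, 31, 15, 28, 14, 27, 4, 3, 37, 8, 20.

8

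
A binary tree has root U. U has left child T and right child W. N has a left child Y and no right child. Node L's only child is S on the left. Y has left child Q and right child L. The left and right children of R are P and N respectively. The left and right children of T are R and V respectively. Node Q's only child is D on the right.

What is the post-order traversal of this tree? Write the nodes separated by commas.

P, D, Q, S, L, Y, N, R, V, T, W, U

Post-order visits the left subtree, then the right subtree, then the node.
At U: go left to T.
  At T: go left to R.
    At R: go left to P.
      P is a leaf — visit P.
    At R: go right to N.
      At N: go left to Y.
        At Y: go left to Q.
          At Q: no left child.
          At Q: go right to D.
            D is a leaf — visit D.
          Visit Q.
        At Y: go right to L.
          At L: go left to S.
            S is a leaf — visit S.
          At L: no right child.
          Visit L.
        Visit Y.
      At N: no right child.
      Visit N.
    Visit R.
  At T: go right to V.
    V is a leaf — visit V.
  Visit T.
At U: go right to W.
  W is a leaf — visit W.
Visit U.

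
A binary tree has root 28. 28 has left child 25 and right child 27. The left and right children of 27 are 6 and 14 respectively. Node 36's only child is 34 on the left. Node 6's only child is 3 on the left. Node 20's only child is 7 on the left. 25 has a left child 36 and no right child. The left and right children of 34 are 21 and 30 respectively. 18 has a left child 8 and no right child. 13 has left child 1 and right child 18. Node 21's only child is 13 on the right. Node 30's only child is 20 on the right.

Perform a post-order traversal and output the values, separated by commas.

Post-order visits the left subtree, then the right subtree, then the node.
At 28: go left to 25.
  At 25: go left to 36.
    At 36: go left to 34.
      At 34: go left to 21.
        At 21: no left child.
        At 21: go right to 13.
          At 13: go left to 1.
            1 is a leaf — visit 1.
          At 13: go right to 18.
            At 18: go left to 8.
              8 is a leaf — visit 8.
            At 18: no right child.
            Visit 18.
          Visit 13.
        Visit 21.
      At 34: go right to 30.
        At 30: no left child.
        At 30: go right to 20.
          At 20: go left to 7.
            7 is a leaf — visit 7.
          At 20: no right child.
          Visit 20.
        Visit 30.
      Visit 34.
    At 36: no right child.
    Visit 36.
  At 25: no right child.
  Visit 25.
At 28: go right to 27.
  At 27: go left to 6.
    At 6: go left to 3.
      3 is a leaf — visit 3.
    At 6: no right child.
    Visit 6.
  At 27: go right to 14.
    14 is a leaf — visit 14.
  Visit 27.
Visit 28.

1, 8, 18, 13, 21, 7, 20, 30, 34, 36, 25, 3, 6, 14, 27, 28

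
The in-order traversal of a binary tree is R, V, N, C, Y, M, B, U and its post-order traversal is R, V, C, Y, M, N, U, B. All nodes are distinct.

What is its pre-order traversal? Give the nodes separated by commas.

The last element of post-order is the root; it splits in-order into left and right subtrees.
Root B: left subtree has 6 nodes {R, V, N, C, Y, M}, right has 1 {U}.
  Root N: left subtree has 2 nodes {R, V}, right has 3 {C, Y, M}.
    Root V: left subtree has 1 node {R}, right has 0 { }.
    Root M: left subtree has 2 nodes {C, Y}, right has 0 { }.
      Root Y: left subtree has 1 node {C}, right has 0 { }.

B, N, V, R, M, Y, C, U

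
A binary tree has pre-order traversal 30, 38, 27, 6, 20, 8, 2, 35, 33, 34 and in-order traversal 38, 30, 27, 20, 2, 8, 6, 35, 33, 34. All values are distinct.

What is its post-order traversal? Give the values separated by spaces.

The first element of pre-order is the root; it splits in-order into left and right subtrees.
Root 30: left subtree has 1 node {38}, right has 8 {27, 20, 2, 8, 6, 35, 33, 34}.
  Root 27: left subtree has 0 nodes { }, right has 7 {20, 2, 8, 6, 35, 33, 34}.
    Root 6: left subtree has 3 nodes {20, 2, 8}, right has 3 {35, 33, 34}.
      Root 20: left subtree has 0 nodes { }, right has 2 {2, 8}.
        Root 8: left subtree has 1 node {2}, right has 0 { }.
      Root 35: left subtree has 0 nodes { }, right has 2 {33, 34}.
        Root 33: left subtree has 0 nodes { }, right has 1 {34}.

38 2 8 20 34 33 35 6 27 30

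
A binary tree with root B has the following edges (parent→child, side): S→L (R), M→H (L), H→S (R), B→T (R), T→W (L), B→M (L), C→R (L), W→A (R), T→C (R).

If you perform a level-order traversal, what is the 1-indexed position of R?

Level-order visits nodes level by level from the root, left to right within each level.
Level 0: B
Level 1: M, T
Level 2: H, W, C
Level 3: S, A, R
Level 4: L
Full level-order sequence: B, M, T, H, W, C, S, A, R, L.

9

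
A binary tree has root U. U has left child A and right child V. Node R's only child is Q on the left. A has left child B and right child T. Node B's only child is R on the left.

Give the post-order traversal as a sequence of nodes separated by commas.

Post-order visits the left subtree, then the right subtree, then the node.
At U: go left to A.
  At A: go left to B.
    At B: go left to R.
      At R: go left to Q.
        Q is a leaf — visit Q.
      At R: no right child.
      Visit R.
    At B: no right child.
    Visit B.
  At A: go right to T.
    T is a leaf — visit T.
  Visit A.
At U: go right to V.
  V is a leaf — visit V.
Visit U.

Q, R, B, T, A, V, U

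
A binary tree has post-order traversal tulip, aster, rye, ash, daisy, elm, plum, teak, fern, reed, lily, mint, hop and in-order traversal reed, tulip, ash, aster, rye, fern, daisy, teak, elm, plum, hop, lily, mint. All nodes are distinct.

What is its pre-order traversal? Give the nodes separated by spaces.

The last element of post-order is the root; it splits in-order into left and right subtrees.
Root hop: left subtree has 10 nodes {reed, tulip, ash, aster, rye, fern, daisy, teak, elm, plum}, right has 2 {lily, mint}.
  Root reed: left subtree has 0 nodes { }, right has 9 {tulip, ash, aster, rye, fern, daisy, teak, elm, plum}.
    Root fern: left subtree has 4 nodes {tulip, ash, aster, rye}, right has 4 {daisy, teak, elm, plum}.
      Root ash: left subtree has 1 node {tulip}, right has 2 {aster, rye}.
        Root rye: left subtree has 1 node {aster}, right has 0 { }.
      Root teak: left subtree has 1 node {daisy}, right has 2 {elm, plum}.
        Root plum: left subtree has 1 node {elm}, right has 0 { }.
  Root mint: left subtree has 1 node {lily}, right has 0 { }.

hop reed fern ash tulip rye aster teak daisy plum elm mint lily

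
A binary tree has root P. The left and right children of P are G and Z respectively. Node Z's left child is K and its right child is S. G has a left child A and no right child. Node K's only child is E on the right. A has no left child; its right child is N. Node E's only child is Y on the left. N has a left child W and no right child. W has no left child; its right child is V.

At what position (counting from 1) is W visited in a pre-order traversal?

Pre-order visits the node, then its left subtree, then its right subtree.
Visit P.
At P: go left to G.
  Visit G.
  At G: go left to A.
    Visit A.
    At A: no left child.
    At A: go right to N.
      Visit N.
      At N: go left to W.
        Visit W.
        At W: no left child.
        At W: go right to V.
          V is a leaf — visit V.
      At N: no right child.
  At G: no right child.
At P: go right to Z.
  Visit Z.
  At Z: go left to K.
    Visit K.
    At K: no left child.
    At K: go right to E.
      Visit E.
      At E: go left to Y.
        Y is a leaf — visit Y.
      At E: no right child.
  At Z: go right to S.
    S is a leaf — visit S.
Full pre-order sequence: P, G, A, N, W, V, Z, K, E, Y, S.

5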